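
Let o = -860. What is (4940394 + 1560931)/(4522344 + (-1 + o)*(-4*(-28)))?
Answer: 6501325/4425912 ≈ 1.4689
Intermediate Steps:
(4940394 + 1560931)/(4522344 + (-1 + o)*(-4*(-28))) = (4940394 + 1560931)/(4522344 + (-1 - 860)*(-4*(-28))) = 6501325/(4522344 - 861*112) = 6501325/(4522344 - 96432) = 6501325/4425912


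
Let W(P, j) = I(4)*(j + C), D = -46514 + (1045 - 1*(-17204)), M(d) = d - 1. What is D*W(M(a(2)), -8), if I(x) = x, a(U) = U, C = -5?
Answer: 1469780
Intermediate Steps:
M(d) = -1 + d
D = -28265 (D = -46514 + (1045 + 17204) = -46514 + 18249 = -28265)
W(P, j) = -20 + 4*j (W(P, j) = 4*(j - 5) = 4*(-5 + j) = -20 + 4*j)
D*W(M(a(2)), -8) = -28265*(-20 + 4*(-8)) = -28265*(-20 - 32) = -28265*(-52) = 1469780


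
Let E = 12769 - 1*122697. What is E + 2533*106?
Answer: 158570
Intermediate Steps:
E = -109928 (E = 12769 - 122697 = -109928)
E + 2533*106 = -109928 + 2533*106 = -109928 + 268498 = 158570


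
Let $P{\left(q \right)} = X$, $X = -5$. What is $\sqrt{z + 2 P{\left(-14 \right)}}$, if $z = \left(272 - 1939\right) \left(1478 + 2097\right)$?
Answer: $i \sqrt{5959535} \approx 2441.2 i$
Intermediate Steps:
$P{\left(q \right)} = -5$
$z = -5959525$ ($z = \left(-1667\right) 3575 = -5959525$)
$\sqrt{z + 2 P{\left(-14 \right)}} = \sqrt{-5959525 + 2 \left(-5\right)} = \sqrt{-5959525 - 10} = \sqrt{-5959535} = i \sqrt{5959535}$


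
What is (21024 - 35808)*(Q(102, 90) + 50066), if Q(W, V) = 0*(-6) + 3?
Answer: -740220096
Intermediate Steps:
Q(W, V) = 3 (Q(W, V) = 0 + 3 = 3)
(21024 - 35808)*(Q(102, 90) + 50066) = (21024 - 35808)*(3 + 50066) = -14784*50069 = -740220096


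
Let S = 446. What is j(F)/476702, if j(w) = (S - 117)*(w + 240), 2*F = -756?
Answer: -22701/238351 ≈ -0.095242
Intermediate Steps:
F = -378 (F = (½)*(-756) = -378)
j(w) = 78960 + 329*w (j(w) = (446 - 117)*(w + 240) = 329*(240 + w) = 78960 + 329*w)
j(F)/476702 = (78960 + 329*(-378))/476702 = (78960 - 124362)*(1/476702) = -45402*1/476702 = -22701/238351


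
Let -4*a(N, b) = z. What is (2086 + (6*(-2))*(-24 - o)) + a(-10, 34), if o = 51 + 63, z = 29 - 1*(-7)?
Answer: 3733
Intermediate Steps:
z = 36 (z = 29 + 7 = 36)
o = 114
a(N, b) = -9 (a(N, b) = -¼*36 = -9)
(2086 + (6*(-2))*(-24 - o)) + a(-10, 34) = (2086 + (6*(-2))*(-24 - 1*114)) - 9 = (2086 - 12*(-24 - 114)) - 9 = (2086 - 12*(-138)) - 9 = (2086 + 1656) - 9 = 3742 - 9 = 3733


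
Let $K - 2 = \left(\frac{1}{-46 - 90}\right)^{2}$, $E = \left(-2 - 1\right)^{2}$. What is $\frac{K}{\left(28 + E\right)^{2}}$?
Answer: $\frac{36993}{25321024} \approx 0.001461$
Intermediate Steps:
$E = 9$ ($E = \left(-3\right)^{2} = 9$)
$K = \frac{36993}{18496}$ ($K = 2 + \left(\frac{1}{-46 - 90}\right)^{2} = 2 + \left(\frac{1}{-136}\right)^{2} = 2 + \left(- \frac{1}{136}\right)^{2} = 2 + \frac{1}{18496} = \frac{36993}{18496} \approx 2.0001$)
$\frac{K}{\left(28 + E\right)^{2}} = \frac{36993}{18496 \left(28 + 9\right)^{2}} = \frac{36993}{18496 \cdot 37^{2}} = \frac{36993}{18496 \cdot 1369} = \frac{36993}{18496} \cdot \frac{1}{1369} = \frac{36993}{25321024}$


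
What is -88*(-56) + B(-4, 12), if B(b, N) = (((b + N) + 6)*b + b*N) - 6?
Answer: 4818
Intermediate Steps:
B(b, N) = -6 + N*b + b*(6 + N + b) (B(b, N) = (((N + b) + 6)*b + N*b) - 6 = ((6 + N + b)*b + N*b) - 6 = (b*(6 + N + b) + N*b) - 6 = (N*b + b*(6 + N + b)) - 6 = -6 + N*b + b*(6 + N + b))
-88*(-56) + B(-4, 12) = -88*(-56) + (-6 + (-4)² + 6*(-4) + 2*12*(-4)) = 4928 + (-6 + 16 - 24 - 96) = 4928 - 110 = 4818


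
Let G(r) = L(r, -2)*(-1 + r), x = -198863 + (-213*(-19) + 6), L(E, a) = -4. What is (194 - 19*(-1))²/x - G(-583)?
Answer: -455121529/194810 ≈ -2336.2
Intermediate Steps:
x = -194810 (x = -198863 + (4047 + 6) = -198863 + 4053 = -194810)
G(r) = 4 - 4*r (G(r) = -4*(-1 + r) = 4 - 4*r)
(194 - 19*(-1))²/x - G(-583) = (194 - 19*(-1))²/(-194810) - (4 - 4*(-583)) = (194 + 19)²*(-1/194810) - (4 + 2332) = 213²*(-1/194810) - 1*2336 = 45369*(-1/194810) - 2336 = -45369/194810 - 2336 = -455121529/194810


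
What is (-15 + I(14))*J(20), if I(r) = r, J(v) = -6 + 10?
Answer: -4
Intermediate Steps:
J(v) = 4
(-15 + I(14))*J(20) = (-15 + 14)*4 = -1*4 = -4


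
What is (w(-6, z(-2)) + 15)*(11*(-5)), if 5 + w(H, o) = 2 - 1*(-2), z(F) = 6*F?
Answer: -770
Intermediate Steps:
w(H, o) = -1 (w(H, o) = -5 + (2 - 1*(-2)) = -5 + (2 + 2) = -5 + 4 = -1)
(w(-6, z(-2)) + 15)*(11*(-5)) = (-1 + 15)*(11*(-5)) = 14*(-55) = -770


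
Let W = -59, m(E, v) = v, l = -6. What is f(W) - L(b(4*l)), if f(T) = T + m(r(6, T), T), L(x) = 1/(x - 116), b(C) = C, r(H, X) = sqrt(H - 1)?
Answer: -16519/140 ≈ -117.99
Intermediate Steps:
r(H, X) = sqrt(-1 + H)
L(x) = 1/(-116 + x)
f(T) = 2*T (f(T) = T + T = 2*T)
f(W) - L(b(4*l)) = 2*(-59) - 1/(-116 + 4*(-6)) = -118 - 1/(-116 - 24) = -118 - 1/(-140) = -118 - 1*(-1/140) = -118 + 1/140 = -16519/140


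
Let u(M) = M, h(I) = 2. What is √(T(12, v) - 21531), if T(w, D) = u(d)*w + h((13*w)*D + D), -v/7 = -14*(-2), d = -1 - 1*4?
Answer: I*√21589 ≈ 146.93*I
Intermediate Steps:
d = -5 (d = -1 - 4 = -5)
v = -196 (v = -(-98)*(-2) = -7*28 = -196)
T(w, D) = 2 - 5*w (T(w, D) = -5*w + 2 = 2 - 5*w)
√(T(12, v) - 21531) = √((2 - 5*12) - 21531) = √((2 - 60) - 21531) = √(-58 - 21531) = √(-21589) = I*√21589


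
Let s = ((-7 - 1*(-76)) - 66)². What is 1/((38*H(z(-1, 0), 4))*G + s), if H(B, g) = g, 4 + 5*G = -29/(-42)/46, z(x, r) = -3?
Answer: -2415/270827 ≈ -0.0089171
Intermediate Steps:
G = -7699/9660 (G = -⅘ + (-29/(-42)/46)/5 = -⅘ + (-29*(-1/42)*(1/46))/5 = -⅘ + ((29/42)*(1/46))/5 = -⅘ + (⅕)*(29/1932) = -⅘ + 29/9660 = -7699/9660 ≈ -0.79700)
s = 9 (s = ((-7 + 76) - 66)² = (69 - 66)² = 3² = 9)
1/((38*H(z(-1, 0), 4))*G + s) = 1/((38*4)*(-7699/9660) + 9) = 1/(152*(-7699/9660) + 9) = 1/(-292562/2415 + 9) = 1/(-270827/2415) = -2415/270827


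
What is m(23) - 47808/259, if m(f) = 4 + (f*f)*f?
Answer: 3104481/259 ≈ 11986.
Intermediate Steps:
m(f) = 4 + f³ (m(f) = 4 + f²*f = 4 + f³)
m(23) - 47808/259 = (4 + 23³) - 47808/259 = (4 + 12167) - 47808/259 = 12171 - 96*498/259 = 12171 - 47808/259 = 3104481/259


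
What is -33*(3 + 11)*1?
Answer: -462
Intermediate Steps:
-33*(3 + 11)*1 = -33*14*1 = -462*1 = -462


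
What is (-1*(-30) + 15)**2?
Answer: 2025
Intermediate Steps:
(-1*(-30) + 15)**2 = (30 + 15)**2 = 45**2 = 2025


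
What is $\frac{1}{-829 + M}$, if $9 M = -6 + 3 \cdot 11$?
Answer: $- \frac{1}{826} \approx -0.0012107$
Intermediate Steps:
$M = 3$ ($M = \frac{-6 + 3 \cdot 11}{9} = \frac{-6 + 33}{9} = \frac{1}{9} \cdot 27 = 3$)
$\frac{1}{-829 + M} = \frac{1}{-829 + 3} = \frac{1}{-826} = - \frac{1}{826}$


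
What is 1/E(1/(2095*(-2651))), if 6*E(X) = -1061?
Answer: -6/1061 ≈ -0.0056550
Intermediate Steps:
E(X) = -1061/6 (E(X) = (⅙)*(-1061) = -1061/6)
1/E(1/(2095*(-2651))) = 1/(-1061/6) = -6/1061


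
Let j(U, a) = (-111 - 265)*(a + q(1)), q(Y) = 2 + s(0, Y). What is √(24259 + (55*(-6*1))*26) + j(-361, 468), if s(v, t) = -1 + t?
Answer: -176720 + √15679 ≈ -1.7659e+5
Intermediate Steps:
q(Y) = 1 + Y (q(Y) = 2 + (-1 + Y) = 1 + Y)
j(U, a) = -752 - 376*a (j(U, a) = (-111 - 265)*(a + (1 + 1)) = -376*(a + 2) = -376*(2 + a) = -752 - 376*a)
√(24259 + (55*(-6*1))*26) + j(-361, 468) = √(24259 + (55*(-6*1))*26) + (-752 - 376*468) = √(24259 + (55*(-6))*26) + (-752 - 175968) = √(24259 - 330*26) - 176720 = √(24259 - 8580) - 176720 = √15679 - 176720 = -176720 + √15679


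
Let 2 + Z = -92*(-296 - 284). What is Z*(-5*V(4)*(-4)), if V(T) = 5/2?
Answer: 2667900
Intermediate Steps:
V(T) = 5/2 (V(T) = 5*(1/2) = 5/2)
Z = 53358 (Z = -2 - 92*(-296 - 284) = -2 - 92*(-580) = -2 + 53360 = 53358)
Z*(-5*V(4)*(-4)) = 53358*(-5*5/2*(-4)) = 53358*(-25/2*(-4)) = 53358*50 = 2667900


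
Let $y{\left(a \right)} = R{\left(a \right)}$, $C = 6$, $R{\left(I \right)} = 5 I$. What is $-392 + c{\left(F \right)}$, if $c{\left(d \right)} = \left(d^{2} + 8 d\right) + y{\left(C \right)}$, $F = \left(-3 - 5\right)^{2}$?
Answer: $4246$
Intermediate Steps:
$y{\left(a \right)} = 5 a$
$F = 64$ ($F = \left(-8\right)^{2} = 64$)
$c{\left(d \right)} = 30 + d^{2} + 8 d$ ($c{\left(d \right)} = \left(d^{2} + 8 d\right) + 5 \cdot 6 = \left(d^{2} + 8 d\right) + 30 = 30 + d^{2} + 8 d$)
$-392 + c{\left(F \right)} = -392 + \left(30 + 64^{2} + 8 \cdot 64\right) = -392 + \left(30 + 4096 + 512\right) = -392 + 4638 = 4246$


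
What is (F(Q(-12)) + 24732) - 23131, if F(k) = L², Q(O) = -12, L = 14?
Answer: 1797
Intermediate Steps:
F(k) = 196 (F(k) = 14² = 196)
(F(Q(-12)) + 24732) - 23131 = (196 + 24732) - 23131 = 24928 - 23131 = 1797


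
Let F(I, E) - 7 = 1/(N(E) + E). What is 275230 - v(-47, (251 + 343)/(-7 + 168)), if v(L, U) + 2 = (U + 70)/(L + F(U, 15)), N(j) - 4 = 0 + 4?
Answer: 1770579320/6433 ≈ 2.7523e+5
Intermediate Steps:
N(j) = 8 (N(j) = 4 + (0 + 4) = 4 + 4 = 8)
F(I, E) = 7 + 1/(8 + E)
v(L, U) = -2 + (70 + U)/(162/23 + L) (v(L, U) = -2 + (U + 70)/(L + (57 + 7*15)/(8 + 15)) = -2 + (70 + U)/(L + (57 + 105)/23) = -2 + (70 + U)/(L + (1/23)*162) = -2 + (70 + U)/(L + 162/23) = -2 + (70 + U)/(162/23 + L))
275230 - v(-47, (251 + 343)/(-7 + 168)) = 275230 - (1286 - 46*(-47) + 23*((251 + 343)/(-7 + 168)))/(162 + 23*(-47)) = 275230 - (1286 + 2162 + 23*(594/161))/(162 - 1081) = 275230 - (1286 + 2162 + 23*(594*(1/161)))/(-919) = 275230 - (-1)*(1286 + 2162 + 23*(594/161))/919 = 275230 - (-1)*(1286 + 2162 + 594/7)/919 = 275230 - (-1)*24730/(919*7) = 275230 - 1*(-24730/6433) = 275230 + 24730/6433 = 1770579320/6433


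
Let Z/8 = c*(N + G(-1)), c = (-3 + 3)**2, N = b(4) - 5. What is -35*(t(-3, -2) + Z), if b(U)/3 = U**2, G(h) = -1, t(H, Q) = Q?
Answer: 70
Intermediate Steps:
b(U) = 3*U**2
N = 43 (N = 3*4**2 - 5 = 3*16 - 5 = 48 - 5 = 43)
c = 0 (c = 0**2 = 0)
Z = 0 (Z = 8*(0*(43 - 1)) = 8*(0*42) = 8*0 = 0)
-35*(t(-3, -2) + Z) = -35*(-2 + 0) = -35*(-2) = 70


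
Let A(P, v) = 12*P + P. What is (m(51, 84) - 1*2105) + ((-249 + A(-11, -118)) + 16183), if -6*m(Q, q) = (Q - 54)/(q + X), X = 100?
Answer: 5036449/368 ≈ 13686.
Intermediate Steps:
A(P, v) = 13*P
m(Q, q) = -(-54 + Q)/(6*(100 + q)) (m(Q, q) = -(Q - 54)/(6*(q + 100)) = -(-54 + Q)/(6*(100 + q)))
(m(51, 84) - 1*2105) + ((-249 + A(-11, -118)) + 16183) = ((54 - 1*51)/(6*(100 + 84)) - 1*2105) + ((-249 + 13*(-11)) + 16183) = ((⅙)*(54 - 51)/184 - 2105) + ((-249 - 143) + 16183) = ((⅙)*(1/184)*3 - 2105) + (-392 + 16183) = (1/368 - 2105) + 15791 = -774639/368 + 15791 = 5036449/368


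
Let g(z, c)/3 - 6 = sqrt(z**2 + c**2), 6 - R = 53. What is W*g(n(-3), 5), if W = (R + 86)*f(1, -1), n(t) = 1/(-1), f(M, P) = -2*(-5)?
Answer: 7020 + 1170*sqrt(26) ≈ 12986.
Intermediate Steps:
R = -47 (R = 6 - 1*53 = 6 - 53 = -47)
f(M, P) = 10
n(t) = -1
W = 390 (W = (-47 + 86)*10 = 39*10 = 390)
g(z, c) = 18 + 3*sqrt(c**2 + z**2) (g(z, c) = 18 + 3*sqrt(z**2 + c**2) = 18 + 3*sqrt(c**2 + z**2))
W*g(n(-3), 5) = 390*(18 + 3*sqrt(5**2 + (-1)**2)) = 390*(18 + 3*sqrt(25 + 1)) = 390*(18 + 3*sqrt(26)) = 7020 + 1170*sqrt(26)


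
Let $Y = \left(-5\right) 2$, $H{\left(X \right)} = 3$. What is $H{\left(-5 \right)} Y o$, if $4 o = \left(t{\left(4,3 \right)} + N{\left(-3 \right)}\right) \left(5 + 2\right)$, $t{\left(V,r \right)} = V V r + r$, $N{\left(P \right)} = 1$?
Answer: $-2730$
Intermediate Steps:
$t{\left(V,r \right)} = r + r V^{2}$ ($t{\left(V,r \right)} = V^{2} r + r = r V^{2} + r = r + r V^{2}$)
$o = 91$ ($o = \frac{\left(3 \left(1 + 4^{2}\right) + 1\right) \left(5 + 2\right)}{4} = \frac{\left(3 \left(1 + 16\right) + 1\right) 7}{4} = \frac{\left(3 \cdot 17 + 1\right) 7}{4} = \frac{\left(51 + 1\right) 7}{4} = \frac{52 \cdot 7}{4} = \frac{1}{4} \cdot 364 = 91$)
$Y = -10$
$H{\left(-5 \right)} Y o = 3 \left(-10\right) 91 = \left(-30\right) 91 = -2730$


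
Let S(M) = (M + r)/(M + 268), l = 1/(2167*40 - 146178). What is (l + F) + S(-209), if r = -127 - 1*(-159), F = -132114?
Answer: -7860697267/59498 ≈ -1.3212e+5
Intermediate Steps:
r = 32 (r = -127 + 159 = 32)
l = -1/59498 (l = 1/(86680 - 146178) = 1/(-59498) = -1/59498 ≈ -1.6807e-5)
S(M) = (32 + M)/(268 + M) (S(M) = (M + 32)/(M + 268) = (32 + M)/(268 + M))
(l + F) + S(-209) = (-1/59498 - 132114) + (32 - 209)/(268 - 209) = -7860518773/59498 - 177/59 = -7860518773/59498 + (1/59)*(-177) = -7860518773/59498 - 3 = -7860697267/59498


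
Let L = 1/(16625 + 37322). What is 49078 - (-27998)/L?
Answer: 1510457184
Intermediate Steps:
L = 1/53947 ≈ 1.8537e-5
49078 - (-27998)/L = 49078 - (-27998)/1/53947 = 49078 - (-27998)*53947 = 49078 - 1*(-1510408106) = 49078 + 1510408106 = 1510457184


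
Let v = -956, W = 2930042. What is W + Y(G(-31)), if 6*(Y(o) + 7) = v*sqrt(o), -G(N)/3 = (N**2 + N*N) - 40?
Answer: 2930035 - 478*I*sqrt(5646)/3 ≈ 2.93e+6 - 11972.0*I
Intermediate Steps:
G(N) = 120 - 6*N**2 (G(N) = -3*((N**2 + N*N) - 40) = -3*((N**2 + N**2) - 40) = -3*(2*N**2 - 40) = -3*(-40 + 2*N**2) = 120 - 6*N**2)
Y(o) = -7 - 478*sqrt(o)/3 (Y(o) = -7 + (-956*sqrt(o))/6 = -7 - 478*sqrt(o)/3)
W + Y(G(-31)) = 2930042 + (-7 - 478*sqrt(120 - 6*(-31)**2)/3) = 2930042 + (-7 - 478*sqrt(120 - 6*961)/3) = 2930042 + (-7 - 478*sqrt(120 - 5766)/3) = 2930042 + (-7 - 478*I*sqrt(5646)/3) = 2930035 - 478*I*sqrt(5646)/3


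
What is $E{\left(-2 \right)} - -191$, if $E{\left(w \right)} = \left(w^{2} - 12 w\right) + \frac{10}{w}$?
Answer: $214$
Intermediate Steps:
$E{\left(w \right)} = w^{2} - 12 w + \frac{10}{w}$
$E{\left(-2 \right)} - -191 = \frac{10 + \left(-2\right)^{2} \left(-12 - 2\right)}{-2} - -191 = - \frac{10 + 4 \left(-14\right)}{2} + 191 = - \frac{10 - 56}{2} + 191 = \left(- \frac{1}{2}\right) \left(-46\right) + 191 = 23 + 191 = 214$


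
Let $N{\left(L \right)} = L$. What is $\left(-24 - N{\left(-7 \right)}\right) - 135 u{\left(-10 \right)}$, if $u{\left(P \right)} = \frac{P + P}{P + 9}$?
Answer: $-2717$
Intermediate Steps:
$u{\left(P \right)} = \frac{2 P}{9 + P}$
$\left(-24 - N{\left(-7 \right)}\right) - 135 u{\left(-10 \right)} = \left(-24 - -7\right) - 135 \cdot 2 \left(-10\right) \frac{1}{9 - 10} = \left(-24 + 7\right) - 135 \cdot 2 \left(-10\right) \frac{1}{-1} = -17 - 135 \cdot 2 \left(-10\right) \left(-1\right) = -17 - 2700 = -2717$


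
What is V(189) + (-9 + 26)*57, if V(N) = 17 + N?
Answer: 1175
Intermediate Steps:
V(189) + (-9 + 26)*57 = (17 + 189) + (-9 + 26)*57 = 206 + 17*57 = 206 + 969 = 1175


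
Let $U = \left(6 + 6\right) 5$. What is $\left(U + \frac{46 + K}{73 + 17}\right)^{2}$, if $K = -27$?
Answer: $\frac{29365561}{8100} \approx 3625.4$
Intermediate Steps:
$U = 60$ ($U = 12 \cdot 5 = 60$)
$\left(U + \frac{46 + K}{73 + 17}\right)^{2} = \left(60 + \frac{46 - 27}{73 + 17}\right)^{2} = \left(60 + \frac{19}{90}\right)^{2} = \left(\frac{5419}{90}\right)^{2} = \frac{29365561}{8100}$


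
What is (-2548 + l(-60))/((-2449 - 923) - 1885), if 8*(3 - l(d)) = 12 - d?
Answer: 2554/5257 ≈ 0.48583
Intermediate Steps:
l(d) = 3/2 + d/8 (l(d) = 3 - (12 - d)/8 = 3 + (-3/2 + d/8) = 3/2 + d/8)
(-2548 + l(-60))/((-2449 - 923) - 1885) = (-2548 + (3/2 + (⅛)*(-60)))/((-2449 - 923) - 1885) = (-2548 + (3/2 - 15/2))/(-3372 - 1885) = (-2548 - 6)/(-5257) = -2554*(-1/5257) = 2554/5257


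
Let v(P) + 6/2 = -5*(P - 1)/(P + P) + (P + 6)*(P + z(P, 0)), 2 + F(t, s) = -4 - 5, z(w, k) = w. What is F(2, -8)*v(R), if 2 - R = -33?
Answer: -220572/7 ≈ -31510.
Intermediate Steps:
F(t, s) = -11 (F(t, s) = -2 + (-4 - 5) = -2 - 9 = -11)
R = 35 (R = 2 - 1*(-33) = 2 + 33 = 35)
v(P) = -3 + 2*P*(6 + P) - 5*(-1 + P)/(2*P) (v(P) = -3 + (-5*(P - 1)/(P + P) + (P + 6)*(P + P)) = -3 + (-5*(-1 + P)/(2*P) + (6 + P)*(2*P)) = -3 + (-5*(-1 + P)*1/(2*P) + 2*P*(6 + P)) = -3 + (-5*(-1 + P)/(2*P) + 2*P*(6 + P)) = -3 + (2*P*(6 + P) - 5*(-1 + P)/(2*P)) = -3 + 2*P*(6 + P) - 5*(-1 + P)/(2*P))
F(2, -8)*v(R) = -11*(5 + 35*(-11 + 4*35² + 24*35))/(2*35) = -11*(5 + 35*(-11 + 4*1225 + 840))/(2*35) = -11*(5 + 35*(-11 + 4900 + 840))/(2*35) = -11*(5 + 35*5729)/(2*35) = -11*(5 + 200515)/(2*35) = -11*200520/(2*35) = -11*20052/7 = -220572/7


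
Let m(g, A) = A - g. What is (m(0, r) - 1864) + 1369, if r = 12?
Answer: -483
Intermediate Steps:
(m(0, r) - 1864) + 1369 = ((12 - 1*0) - 1864) + 1369 = ((12 + 0) - 1864) + 1369 = (12 - 1864) + 1369 = -1852 + 1369 = -483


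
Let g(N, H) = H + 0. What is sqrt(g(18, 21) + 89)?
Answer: sqrt(110) ≈ 10.488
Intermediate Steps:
g(N, H) = H
sqrt(g(18, 21) + 89) = sqrt(21 + 89) = sqrt(110)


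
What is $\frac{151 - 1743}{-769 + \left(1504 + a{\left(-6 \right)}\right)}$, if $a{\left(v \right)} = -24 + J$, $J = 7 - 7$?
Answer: $- \frac{1592}{711} \approx -2.2391$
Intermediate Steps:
$J = 0$ ($J = 7 - 7 = 0$)
$a{\left(v \right)} = -24$ ($a{\left(v \right)} = -24 + 0 = -24$)
$\frac{151 - 1743}{-769 + \left(1504 + a{\left(-6 \right)}\right)} = \frac{151 - 1743}{-769 + \left(1504 - 24\right)} = - \frac{1592}{-769 + 1480} = - \frac{1592}{711}$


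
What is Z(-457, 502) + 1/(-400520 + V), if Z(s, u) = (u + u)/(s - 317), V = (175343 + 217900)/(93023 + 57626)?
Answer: -30289505508137/23350629619719 ≈ -1.2972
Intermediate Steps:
V = 393243/150649 ≈ 2.6103
Z(s, u) = 2*u/(-317 + s) (Z(s, u) = (2*u)/(-317 + s) = 2*u/(-317 + s))
Z(-457, 502) + 1/(-400520 + V) = 2*502/(-317 - 457) + 1/(-400520 + 393243/150649) = 2*502/(-774) + 1/(-60337544237/150649) = 2*502*(-1/774) - 150649/60337544237 = -502/387 - 150649/60337544237 = -30289505508137/23350629619719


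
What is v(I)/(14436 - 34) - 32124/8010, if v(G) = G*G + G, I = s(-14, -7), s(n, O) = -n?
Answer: -38413979/9613335 ≈ -3.9959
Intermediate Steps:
I = 14 (I = -1*(-14) = 14)
v(G) = G + G² (v(G) = G² + G = G + G²)
v(I)/(14436 - 34) - 32124/8010 = (14*(1 + 14))/(14436 - 34) - 32124/8010 = (14*15)/14402 - 32124*1/8010 = 210*(1/14402) - 5354/1335 = 105/7201 - 5354/1335 = -38413979/9613335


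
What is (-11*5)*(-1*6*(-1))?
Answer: -330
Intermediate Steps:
(-11*5)*(-1*6*(-1)) = -(-330)*(-1) = -55*6 = -330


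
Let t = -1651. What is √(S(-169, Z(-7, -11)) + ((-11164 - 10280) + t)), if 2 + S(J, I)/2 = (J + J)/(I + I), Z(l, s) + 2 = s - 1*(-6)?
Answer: I*√1129485/7 ≈ 151.82*I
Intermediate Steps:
Z(l, s) = 4 + s (Z(l, s) = -2 + (s - 1*(-6)) = -2 + (s + 6) = -2 + (6 + s) = 4 + s)
S(J, I) = -4 + 2*J/I (S(J, I) = -4 + 2*((J + J)/(I + I)) = -4 + 2*((2*J)/((2*I))) = -4 + 2*((2*J)*(1/(2*I))) = -4 + 2*(J/I) = -4 + 2*J/I)
√(S(-169, Z(-7, -11)) + ((-11164 - 10280) + t)) = √((-4 + 2*(-169)/(4 - 11)) + ((-11164 - 10280) - 1651)) = √((-4 + 2*(-169)/(-7)) + (-21444 - 1651)) = √((-4 + 2*(-169)*(-⅐)) - 23095) = √((-4 + 338/7) - 23095) = √(310/7 - 23095) = √(-161355/7) = I*√1129485/7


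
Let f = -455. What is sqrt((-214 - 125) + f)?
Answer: I*sqrt(794) ≈ 28.178*I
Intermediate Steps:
sqrt((-214 - 125) + f) = sqrt((-214 - 125) - 455) = sqrt(-339 - 455) = sqrt(-794) = I*sqrt(794)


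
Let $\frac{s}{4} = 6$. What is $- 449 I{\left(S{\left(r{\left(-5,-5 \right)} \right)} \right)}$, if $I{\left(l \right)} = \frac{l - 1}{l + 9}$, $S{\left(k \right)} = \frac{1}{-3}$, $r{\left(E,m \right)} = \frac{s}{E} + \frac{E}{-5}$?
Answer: $\frac{898}{13} \approx 69.077$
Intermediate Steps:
$s = 24$ ($s = 4 \cdot 6 = 24$)
$r{\left(E,m \right)} = \frac{24}{E} - \frac{E}{5}$ ($r{\left(E,m \right)} = \frac{24}{E} + \frac{E}{-5} = \frac{24}{E} + E \left(- \frac{1}{5}\right) = \frac{24}{E} - \frac{E}{5}$)
$S{\left(k \right)} = - \frac{1}{3}$
$I{\left(l \right)} = \frac{-1 + l}{9 + l}$
$- 449 I{\left(S{\left(r{\left(-5,-5 \right)} \right)} \right)} = - 449 \frac{-1 - \frac{1}{3}}{9 - \frac{1}{3}} = - 449 \frac{1}{\frac{26}{3}} \left(- \frac{4}{3}\right) = - 449 \cdot \frac{3}{26} \left(- \frac{4}{3}\right) = \left(-449\right) \left(- \frac{2}{13}\right) = \frac{898}{13}$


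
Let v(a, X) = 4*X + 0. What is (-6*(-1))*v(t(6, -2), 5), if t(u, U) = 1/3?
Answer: 120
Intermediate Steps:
t(u, U) = ⅓
v(a, X) = 4*X
(-6*(-1))*v(t(6, -2), 5) = (-6*(-1))*(4*5) = 6*20 = 120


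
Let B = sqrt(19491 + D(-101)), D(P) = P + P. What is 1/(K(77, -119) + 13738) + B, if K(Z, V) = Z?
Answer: 1/13815 + sqrt(19289) ≈ 138.89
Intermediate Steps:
D(P) = 2*P
B = sqrt(19289) (B = sqrt(19491 + 2*(-101)) = sqrt(19491 - 202) = sqrt(19289) ≈ 138.88)
1/(K(77, -119) + 13738) + B = 1/(77 + 13738) + sqrt(19289) = 1/13815 + sqrt(19289)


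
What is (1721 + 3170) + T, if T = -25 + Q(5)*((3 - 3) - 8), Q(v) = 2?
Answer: 4850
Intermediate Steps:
T = -41 (T = -25 + 2*((3 - 3) - 8) = -25 + 2*(0 - 8) = -25 + 2*(-8) = -25 - 16 = -41)
(1721 + 3170) + T = (1721 + 3170) - 41 = 4891 - 41 = 4850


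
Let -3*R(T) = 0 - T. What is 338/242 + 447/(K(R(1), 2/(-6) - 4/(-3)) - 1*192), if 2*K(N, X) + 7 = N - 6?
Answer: -61706/71995 ≈ -0.85709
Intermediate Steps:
R(T) = T/3 (R(T) = -(0 - T)/3 = -(-1)*T/3 = T/3)
K(N, X) = -13/2 + N/2 (K(N, X) = -7/2 + (N - 6)/2 = -7/2 + (-6 + N)/2 = -7/2 + (-3 + N/2) = -13/2 + N/2)
338/242 + 447/(K(R(1), 2/(-6) - 4/(-3)) - 1*192) = 338/242 + 447/((-13/2 + ((⅓)*1)/2) - 1*192) = 338*(1/242) + 447/((-13/2 + (½)*(⅓)) - 192) = 169/121 + 447/((-13/2 + ⅙) - 192) = 169/121 + 447/(-19/3 - 192) = 169/121 + 447/(-595/3) = 169/121 + 447*(-3/595) = 169/121 - 1341/595 = -61706/71995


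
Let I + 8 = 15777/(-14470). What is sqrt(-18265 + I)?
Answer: I*sqrt(3826245478890)/14470 ≈ 135.18*I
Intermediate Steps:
I = -131537/14470 (I = -8 + 15777/(-14470) = -8 + 15777*(-1/14470) = -8 - 15777/14470 = -131537/14470 ≈ -9.0903)
sqrt(-18265 + I) = sqrt(-18265 - 131537/14470) = sqrt(-264426087/14470) = I*sqrt(3826245478890)/14470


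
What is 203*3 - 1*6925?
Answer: -6316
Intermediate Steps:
203*3 - 1*6925 = 609 - 6925 = -6316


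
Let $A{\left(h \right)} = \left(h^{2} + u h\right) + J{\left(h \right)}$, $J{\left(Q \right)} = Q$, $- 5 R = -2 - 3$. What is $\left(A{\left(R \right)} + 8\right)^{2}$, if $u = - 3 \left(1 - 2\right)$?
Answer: $169$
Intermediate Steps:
$u = 3$ ($u = \left(-3\right) \left(-1\right) = 3$)
$R = 1$ ($R = - \frac{-2 - 3}{5} = \left(- \frac{1}{5}\right) \left(-5\right) = 1$)
$A{\left(h \right)} = h^{2} + 4 h$ ($A{\left(h \right)} = \left(h^{2} + 3 h\right) + h = h^{2} + 4 h$)
$\left(A{\left(R \right)} + 8\right)^{2} = \left(1 \left(4 + 1\right) + 8\right)^{2} = \left(1 \cdot 5 + 8\right)^{2} = \left(5 + 8\right)^{2} = 13^{2} = 169$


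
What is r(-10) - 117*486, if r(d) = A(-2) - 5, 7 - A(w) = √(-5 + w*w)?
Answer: -56860 - I ≈ -56860.0 - 1.0*I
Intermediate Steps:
A(w) = 7 - √(-5 + w²) (A(w) = 7 - √(-5 + w*w) = 7 - √(-5 + w²))
r(d) = 2 - I (r(d) = (7 - √(-5 + (-2)²)) - 5 = (7 - √(-5 + 4)) - 5 = (7 - √(-1)) - 5 = (7 - I) - 5 = 2 - I)
r(-10) - 117*486 = (2 - I) - 117*486 = (2 - I) - 56862 = -56860 - I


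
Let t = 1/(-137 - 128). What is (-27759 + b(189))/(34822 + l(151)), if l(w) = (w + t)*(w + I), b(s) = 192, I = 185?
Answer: -7305255/22672534 ≈ -0.32221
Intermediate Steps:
t = -1/265 (t = 1/(-265) = -1/265 ≈ -0.0037736)
l(w) = (185 + w)*(-1/265 + w) (l(w) = (w - 1/265)*(w + 185) = (-1/265 + w)*(185 + w) = (185 + w)*(-1/265 + w))
(-27759 + b(189))/(34822 + l(151)) = (-27759 + 192)/(34822 + (-37/53 + 151² + (49024/265)*151)) = -27567/(34822 + (-37/53 + 22801 + 7402624/265)) = -27567/(34822 + 13444704/265) = -27567/22672534/265 = -27567*265/22672534 = -7305255/22672534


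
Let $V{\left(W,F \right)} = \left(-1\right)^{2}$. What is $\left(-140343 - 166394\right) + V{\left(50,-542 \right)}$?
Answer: $-306736$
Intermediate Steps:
$V{\left(W,F \right)} = 1$
$\left(-140343 - 166394\right) + V{\left(50,-542 \right)} = \left(-140343 - 166394\right) + 1 = -306737 + 1 = -306736$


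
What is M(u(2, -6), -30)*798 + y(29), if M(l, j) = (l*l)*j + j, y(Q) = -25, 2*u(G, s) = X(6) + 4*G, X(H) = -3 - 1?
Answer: -119725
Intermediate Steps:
X(H) = -4
u(G, s) = -2 + 2*G (u(G, s) = (-4 + 4*G)/2 = -2 + 2*G)
M(l, j) = j + j*l² (M(l, j) = l²*j + j = j*l² + j = j + j*l²)
M(u(2, -6), -30)*798 + y(29) = -30*(1 + (-2 + 2*2)²)*798 - 25 = -30*(1 + (-2 + 4)²)*798 - 25 = -30*(1 + 2²)*798 - 25 = -30*(1 + 4)*798 - 25 = -30*5*798 - 25 = -150*798 - 25 = -119700 - 25 = -119725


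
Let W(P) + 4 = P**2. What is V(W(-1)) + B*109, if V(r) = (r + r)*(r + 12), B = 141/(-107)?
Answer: -21147/107 ≈ -197.64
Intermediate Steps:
W(P) = -4 + P**2
B = -141/107 (B = 141*(-1/107) = -141/107 ≈ -1.3178)
V(r) = 2*r*(12 + r) (V(r) = (2*r)*(12 + r) = 2*r*(12 + r))
V(W(-1)) + B*109 = 2*(-4 + (-1)**2)*(12 + (-4 + (-1)**2)) - 141/107*109 = 2*(-4 + 1)*(12 + (-4 + 1)) - 15369/107 = 2*(-3)*(12 - 3) - 15369/107 = 2*(-3)*9 - 15369/107 = -54 - 15369/107 = -21147/107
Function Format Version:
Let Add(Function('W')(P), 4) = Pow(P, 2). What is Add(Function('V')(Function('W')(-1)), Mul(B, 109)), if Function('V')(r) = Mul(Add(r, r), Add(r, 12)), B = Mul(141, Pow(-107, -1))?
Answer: Rational(-21147, 107) ≈ -197.64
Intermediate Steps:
Function('W')(P) = Add(-4, Pow(P, 2))
B = Rational(-141, 107) (B = Mul(141, Rational(-1, 107)) = Rational(-141, 107) ≈ -1.3178)
Function('V')(r) = Mul(2, r, Add(12, r)) (Function('V')(r) = Mul(Mul(2, r), Add(12, r)) = Mul(2, r, Add(12, r)))
Add(Function('V')(Function('W')(-1)), Mul(B, 109)) = Add(Mul(2, Add(-4, Pow(-1, 2)), Add(12, Add(-4, Pow(-1, 2)))), Mul(Rational(-141, 107), 109)) = Add(Mul(2, Add(-4, 1), Add(12, Add(-4, 1))), Rational(-15369, 107)) = Add(Mul(2, -3, Add(12, -3)), Rational(-15369, 107)) = Add(Mul(2, -3, 9), Rational(-15369, 107)) = Add(-54, Rational(-15369, 107)) = Rational(-21147, 107)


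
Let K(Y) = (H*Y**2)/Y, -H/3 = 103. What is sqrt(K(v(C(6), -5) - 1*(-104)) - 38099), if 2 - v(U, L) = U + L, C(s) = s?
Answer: 4*I*sqrt(4409) ≈ 265.6*I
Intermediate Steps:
H = -309 (H = -3*103 = -309)
v(U, L) = 2 - L - U (v(U, L) = 2 - (U + L) = 2 - (L + U) = 2 + (-L - U) = 2 - L - U)
K(Y) = -309*Y (K(Y) = (-309*Y**2)/Y = -309*Y)
sqrt(K(v(C(6), -5) - 1*(-104)) - 38099) = sqrt(-309*((2 - 1*(-5) - 1*6) - 1*(-104)) - 38099) = sqrt(-309*((2 + 5 - 6) + 104) - 38099) = sqrt(-309*(1 + 104) - 38099) = sqrt(-309*105 - 38099) = sqrt(-32445 - 38099) = sqrt(-70544) = 4*I*sqrt(4409)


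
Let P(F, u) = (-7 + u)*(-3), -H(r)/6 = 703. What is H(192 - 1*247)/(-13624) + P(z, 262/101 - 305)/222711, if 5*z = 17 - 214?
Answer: 16026024133/51075946844 ≈ 0.31377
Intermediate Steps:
z = -197/5 (z = (17 - 214)/5 = (1/5)*(-197) = -197/5 ≈ -39.400)
H(r) = -4218 (H(r) = -6*703 = -4218)
P(F, u) = 21 - 3*u
H(192 - 1*247)/(-13624) + P(z, 262/101 - 305)/222711 = -4218/(-13624) + (21 - 3*(262/101 - 305))/222711 = -4218*(-1/13624) + (21 - 3*(262*(1/101) - 305))*(1/222711) = 2109/6812 + (21 - 3*(262/101 - 305))*(1/222711) = 2109/6812 + (21 - 3*(-30543/101))*(1/222711) = 2109/6812 + (21 + 91629/101)*(1/222711) = 2109/6812 + (93750/101)*(1/222711) = 2109/6812 + 31250/7497937 = 16026024133/51075946844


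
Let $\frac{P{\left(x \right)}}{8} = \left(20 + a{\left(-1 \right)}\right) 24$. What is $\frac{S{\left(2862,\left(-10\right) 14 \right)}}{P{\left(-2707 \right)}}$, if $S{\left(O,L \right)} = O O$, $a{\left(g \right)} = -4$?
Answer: $\frac{682587}{256} \approx 2666.4$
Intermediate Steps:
$S{\left(O,L \right)} = O^{2}$
$P{\left(x \right)} = 3072$ ($P{\left(x \right)} = 8 \left(20 - 4\right) 24 = 8 \cdot 16 \cdot 24 = 8 \cdot 384 = 3072$)
$\frac{S{\left(2862,\left(-10\right) 14 \right)}}{P{\left(-2707 \right)}} = \frac{2862^{2}}{3072} = 8191044 \cdot \frac{1}{3072} = \frac{682587}{256}$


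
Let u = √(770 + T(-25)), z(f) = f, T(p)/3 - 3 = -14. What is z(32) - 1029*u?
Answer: 32 - 1029*√737 ≈ -27903.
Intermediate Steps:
T(p) = -33 (T(p) = 9 + 3*(-14) = 9 - 42 = -33)
u = √737 (u = √(770 - 33) = √737 ≈ 27.148)
z(32) - 1029*u = 32 - 1029*√737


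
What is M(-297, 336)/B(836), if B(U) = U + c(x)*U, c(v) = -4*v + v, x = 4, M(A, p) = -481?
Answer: 481/9196 ≈ 0.052305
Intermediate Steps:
c(v) = -3*v
B(U) = -11*U (B(U) = U + (-3*4)*U = U - 12*U = -11*U)
M(-297, 336)/B(836) = -481/((-11*836)) = -481/(-9196) = -481*(-1/9196) = 481/9196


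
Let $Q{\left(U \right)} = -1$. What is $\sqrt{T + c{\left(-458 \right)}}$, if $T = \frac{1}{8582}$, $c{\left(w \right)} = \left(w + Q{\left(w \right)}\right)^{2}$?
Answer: $\frac{\sqrt{15516808191626}}{8582} \approx 459.0$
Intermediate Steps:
$c{\left(w \right)} = \left(-1 + w\right)^{2}$ ($c{\left(w \right)} = \left(w - 1\right)^{2} = \left(-1 + w\right)^{2}$)
$T = \frac{1}{8582} \approx 0.00011652$
$\sqrt{T + c{\left(-458 \right)}} = \sqrt{\frac{1}{8582} + \left(-1 - 458\right)^{2}} = \sqrt{\frac{1}{8582} + \left(-459\right)^{2}} = \sqrt{\frac{1}{8582} + 210681} = \sqrt{\frac{1808064343}{8582}} = \frac{\sqrt{15516808191626}}{8582}$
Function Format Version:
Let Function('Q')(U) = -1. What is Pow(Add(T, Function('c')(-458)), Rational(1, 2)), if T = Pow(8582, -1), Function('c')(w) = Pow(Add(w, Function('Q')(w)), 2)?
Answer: Mul(Rational(1, 8582), Pow(15516808191626, Rational(1, 2))) ≈ 459.00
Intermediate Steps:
Function('c')(w) = Pow(Add(-1, w), 2) (Function('c')(w) = Pow(Add(w, -1), 2) = Pow(Add(-1, w), 2))
T = Rational(1, 8582) ≈ 0.00011652
Pow(Add(T, Function('c')(-458)), Rational(1, 2)) = Pow(Add(Rational(1, 8582), Pow(Add(-1, -458), 2)), Rational(1, 2)) = Pow(Add(Rational(1, 8582), Pow(-459, 2)), Rational(1, 2)) = Pow(Add(Rational(1, 8582), 210681), Rational(1, 2)) = Pow(Rational(1808064343, 8582), Rational(1, 2)) = Mul(Rational(1, 8582), Pow(15516808191626, Rational(1, 2)))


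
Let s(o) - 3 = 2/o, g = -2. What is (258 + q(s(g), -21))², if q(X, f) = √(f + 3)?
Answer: 66546 + 1548*I*√2 ≈ 66546.0 + 2189.2*I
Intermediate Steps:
s(o) = 3 + 2/o
q(X, f) = √(3 + f)
(258 + q(s(g), -21))² = (258 + √(3 - 21))² = (258 + √(-18))² = (258 + 3*I*√2)²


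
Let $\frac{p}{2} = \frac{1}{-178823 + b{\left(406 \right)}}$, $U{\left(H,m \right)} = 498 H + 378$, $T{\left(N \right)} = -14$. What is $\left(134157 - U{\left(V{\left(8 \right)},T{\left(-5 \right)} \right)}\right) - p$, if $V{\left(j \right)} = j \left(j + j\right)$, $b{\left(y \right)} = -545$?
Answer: $\frac{6281018941}{89684} \approx 70035.0$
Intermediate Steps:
$V{\left(j \right)} = 2 j^{2}$ ($V{\left(j \right)} = j 2 j = 2 j^{2}$)
$U{\left(H,m \right)} = 378 + 498 H$
$p = - \frac{1}{89684}$ ($p = \frac{2}{-178823 - 545} = \frac{2}{-179368} = 2 \left(- \frac{1}{179368}\right) = - \frac{1}{89684} \approx -1.115 \cdot 10^{-5}$)
$\left(134157 - U{\left(V{\left(8 \right)},T{\left(-5 \right)} \right)}\right) - p = \left(134157 - \left(378 + 498 \cdot 2 \cdot 8^{2}\right)\right) - - \frac{1}{89684} = \left(134157 - \left(378 + 498 \cdot 2 \cdot 64\right)\right) + \frac{1}{89684} = \left(134157 - \left(378 + 498 \cdot 128\right)\right) + \frac{1}{89684} = \left(134157 - \left(378 + 63744\right)\right) + \frac{1}{89684} = \left(134157 - 64122\right) + \frac{1}{89684} = 70035 + \frac{1}{89684} = \frac{6281018941}{89684}$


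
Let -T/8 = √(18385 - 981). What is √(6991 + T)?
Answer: √(6991 - 16*√4351) ≈ 77.043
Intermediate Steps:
T = -16*√4351 (T = -8*√(18385 - 981) = -16*√4351 ≈ -1055.4)
√(6991 + T) = √(6991 - 16*√4351)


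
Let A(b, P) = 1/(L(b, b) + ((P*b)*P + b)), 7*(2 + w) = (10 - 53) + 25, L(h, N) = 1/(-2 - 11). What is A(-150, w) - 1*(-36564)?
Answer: 76506476399/2092399 ≈ 36564.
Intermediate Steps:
L(h, N) = -1/13 (L(h, N) = 1/(-13) = -1/13)
w = -32/7 (w = -2 + ((10 - 53) + 25)/7 = -2 + (-43 + 25)/7 = -2 + (⅐)*(-18) = -2 - 18/7 = -32/7 ≈ -4.5714)
A(b, P) = 1/(-1/13 + b + b*P²) (A(b, P) = 1/(-1/13 + ((P*b)*P + b)) = 1/(-1/13 + (b*P² + b)) = 1/(-1/13 + (b + b*P²)) = 1/(-1/13 + b + b*P²))
A(-150, w) - 1*(-36564) = 13/(-1 + 13*(-150) + 13*(-150)*(-32/7)²) - 1*(-36564) = 13/(-1 - 1950 + 13*(-150)*(1024/49)) + 36564 = 13/(-1 - 1950 - 1996800/49) + 36564 = 13/(-2092399/49) + 36564 = 13*(-49/2092399) + 36564 = -637/2092399 + 36564 = 76506476399/2092399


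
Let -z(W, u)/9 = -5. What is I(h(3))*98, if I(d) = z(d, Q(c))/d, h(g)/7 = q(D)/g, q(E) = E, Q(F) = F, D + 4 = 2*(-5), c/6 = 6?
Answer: -135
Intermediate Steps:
c = 36 (c = 6*6 = 36)
D = -14 (D = -4 + 2*(-5) = -4 - 10 = -14)
z(W, u) = 45 (z(W, u) = -9*(-5) = 45)
h(g) = -98/g (h(g) = 7*(-14/g) = -98/g)
I(d) = 45/d
I(h(3))*98 = (45/((-98/3)))*98 = (45/((-98*1/3)))*98 = (45/(-98/3))*98 = (45*(-3/98))*98 = -135/98*98 = -135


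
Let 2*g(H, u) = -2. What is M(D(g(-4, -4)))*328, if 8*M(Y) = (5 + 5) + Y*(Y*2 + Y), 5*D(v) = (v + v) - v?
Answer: 10373/25 ≈ 414.92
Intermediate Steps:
g(H, u) = -1 (g(H, u) = (½)*(-2) = -1)
D(v) = v/5 (D(v) = ((v + v) - v)/5 = (2*v - v)/5 = v/5)
M(Y) = 5/4 + 3*Y²/8 (M(Y) = ((5 + 5) + Y*(Y*2 + Y))/8 = (10 + Y*(2*Y + Y))/8 = (10 + Y*(3*Y))/8 = (10 + 3*Y²)/8 = 5/4 + 3*Y²/8)
M(D(g(-4, -4)))*328 = (5/4 + 3*((⅕)*(-1))²/8)*328 = (5/4 + 3*(-⅕)²/8)*328 = (5/4 + (3/8)*(1/25))*328 = (5/4 + 3/200)*328 = (253/200)*328 = 10373/25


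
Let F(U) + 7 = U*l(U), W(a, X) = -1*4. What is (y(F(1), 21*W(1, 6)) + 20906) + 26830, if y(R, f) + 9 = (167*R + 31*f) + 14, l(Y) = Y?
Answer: 44135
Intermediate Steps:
W(a, X) = -4
F(U) = -7 + U² (F(U) = -7 + U*U = -7 + U²)
y(R, f) = 5 + 31*f + 167*R (y(R, f) = -9 + ((167*R + 31*f) + 14) = -9 + ((31*f + 167*R) + 14) = -9 + (14 + 31*f + 167*R) = 5 + 31*f + 167*R)
(y(F(1), 21*W(1, 6)) + 20906) + 26830 = ((5 + 31*(21*(-4)) + 167*(-7 + 1²)) + 20906) + 26830 = ((5 + 31*(-84) + 167*(-7 + 1)) + 20906) + 26830 = ((5 - 2604 + 167*(-6)) + 20906) + 26830 = ((5 - 2604 - 1002) + 20906) + 26830 = (-3601 + 20906) + 26830 = 17305 + 26830 = 44135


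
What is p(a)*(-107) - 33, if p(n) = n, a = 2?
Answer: -247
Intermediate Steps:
p(a)*(-107) - 33 = 2*(-107) - 33 = -214 - 33 = -247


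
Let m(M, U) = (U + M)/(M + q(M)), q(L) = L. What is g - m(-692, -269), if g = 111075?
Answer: 153726839/1384 ≈ 1.1107e+5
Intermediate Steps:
m(M, U) = (M + U)/(2*M) (m(M, U) = (U + M)/(M + M) = (M + U)/((2*M)) = (M + U)*(1/(2*M)) = (M + U)/(2*M))
g - m(-692, -269) = 111075 - (-692 - 269)/(2*(-692)) = 111075 - (-1)*(-961)/(2*692) = 111075 - 1*961/1384 = 111075 - 961/1384 = 153726839/1384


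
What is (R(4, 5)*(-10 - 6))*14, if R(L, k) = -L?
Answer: 896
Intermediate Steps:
(R(4, 5)*(-10 - 6))*14 = ((-1*4)*(-10 - 6))*14 = -4*(-16)*14 = 64*14 = 896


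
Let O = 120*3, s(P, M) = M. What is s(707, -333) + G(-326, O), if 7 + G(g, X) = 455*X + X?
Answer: 163820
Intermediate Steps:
O = 360
G(g, X) = -7 + 456*X (G(g, X) = -7 + (455*X + X) = -7 + 456*X)
s(707, -333) + G(-326, O) = -333 + (-7 + 456*360) = -333 + (-7 + 164160) = -333 + 164153 = 163820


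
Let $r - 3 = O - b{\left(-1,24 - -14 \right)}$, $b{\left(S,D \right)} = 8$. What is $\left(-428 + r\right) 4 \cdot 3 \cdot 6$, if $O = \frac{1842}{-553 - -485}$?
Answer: $- \frac{563148}{17} \approx -33126.0$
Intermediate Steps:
$O = - \frac{921}{34}$ ($O = \frac{1842}{-553 + 485} = \frac{1842}{-68} = 1842 \left(- \frac{1}{68}\right) = - \frac{921}{34} \approx -27.088$)
$r = - \frac{1091}{34}$ ($r = 3 - \frac{1193}{34} = - \frac{1091}{34} \approx -32.088$)
$\left(-428 + r\right) 4 \cdot 3 \cdot 6 = \left(-428 - \frac{1091}{34}\right) 4 \cdot 3 \cdot 6 = - \frac{15643 \cdot 12 \cdot 6}{34} = \left(- \frac{15643}{34}\right) 72 = - \frac{563148}{17}$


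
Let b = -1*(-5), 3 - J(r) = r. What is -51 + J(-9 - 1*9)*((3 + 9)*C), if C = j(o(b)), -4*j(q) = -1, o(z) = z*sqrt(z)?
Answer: 12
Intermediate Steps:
J(r) = 3 - r
b = 5
o(z) = z**(3/2)
j(q) = 1/4 (j(q) = -1/4*(-1) = 1/4)
C = 1/4 ≈ 0.25000
-51 + J(-9 - 1*9)*((3 + 9)*C) = -51 + (3 - (-9 - 1*9))*((3 + 9)*(1/4)) = -51 + (3 - (-9 - 9))*(12*(1/4)) = -51 + (3 - 1*(-18))*3 = -51 + (3 + 18)*3 = -51 + 21*3 = -51 + 63 = 12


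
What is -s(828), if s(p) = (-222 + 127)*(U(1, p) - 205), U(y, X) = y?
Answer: -19380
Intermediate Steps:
s(p) = 19380 (s(p) = (-222 + 127)*(1 - 205) = -95*(-204) = 19380)
-s(828) = -1*19380 = -19380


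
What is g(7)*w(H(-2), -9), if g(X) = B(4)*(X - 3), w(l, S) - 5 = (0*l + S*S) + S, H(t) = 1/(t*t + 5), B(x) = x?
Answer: 1232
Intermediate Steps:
H(t) = 1/(5 + t²) (H(t) = 1/(t² + 5) = 1/(5 + t²))
w(l, S) = 5 + S + S² (w(l, S) = 5 + ((0*l + S*S) + S) = 5 + ((0 + S²) + S) = 5 + (S² + S) = 5 + (S + S²) = 5 + S + S²)
g(X) = -12 + 4*X (g(X) = 4*(X - 3) = 4*(-3 + X) = -12 + 4*X)
g(7)*w(H(-2), -9) = (-12 + 4*7)*(5 - 9 + (-9)²) = (-12 + 28)*(5 - 9 + 81) = 16*77 = 1232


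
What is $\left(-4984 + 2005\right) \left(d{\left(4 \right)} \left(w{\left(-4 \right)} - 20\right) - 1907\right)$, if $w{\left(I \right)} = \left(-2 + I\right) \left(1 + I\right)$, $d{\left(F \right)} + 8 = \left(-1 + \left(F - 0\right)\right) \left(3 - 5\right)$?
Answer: $5597541$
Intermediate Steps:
$d{\left(F \right)} = -6 - 2 F$ ($d{\left(F \right)} = -8 + \left(-1 + \left(F - 0\right)\right) \left(3 - 5\right) = -8 + \left(-1 + \left(F + 0\right)\right) \left(-2\right) = -8 + \left(-1 + F\right) \left(-2\right) = -8 - \left(-2 + 2 F\right) = -6 - 2 F$)
$w{\left(I \right)} = \left(1 + I\right) \left(-2 + I\right)$
$\left(-4984 + 2005\right) \left(d{\left(4 \right)} \left(w{\left(-4 \right)} - 20\right) - 1907\right) = \left(-4984 + 2005\right) \left(\left(-6 - 8\right) \left(\left(-2 + \left(-4\right)^{2} - -4\right) - 20\right) - 1907\right) = - 2979 \left(\left(-6 - 8\right) \left(\left(-2 + 16 + 4\right) - 20\right) - 1907\right) = - 2979 \left(- 14 \left(18 - 20\right) - 1907\right) = - 2979 \left(\left(-14\right) \left(-2\right) - 1907\right) = - 2979 \left(28 - 1907\right) = \left(-2979\right) \left(-1879\right) = 5597541$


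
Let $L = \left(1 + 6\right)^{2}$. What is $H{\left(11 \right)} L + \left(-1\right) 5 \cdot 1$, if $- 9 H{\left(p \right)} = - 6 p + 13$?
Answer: $\frac{2552}{9} \approx 283.56$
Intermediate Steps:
$H{\left(p \right)} = - \frac{13}{9} + \frac{2 p}{3}$ ($H{\left(p \right)} = - \frac{- 6 p + 13}{9} = - \frac{13 - 6 p}{9} = - \frac{13}{9} + \frac{2 p}{3}$)
$L = 49$ ($L = 7^{2} = 49$)
$H{\left(11 \right)} L + \left(-1\right) 5 \cdot 1 = \left(- \frac{13}{9} + \frac{2}{3} \cdot 11\right) 49 + \left(-1\right) 5 \cdot 1 = \left(- \frac{13}{9} + \frac{22}{3}\right) 49 - 5 = \frac{53}{9} \cdot 49 - 5 = \frac{2597}{9} - 5 = \frac{2552}{9}$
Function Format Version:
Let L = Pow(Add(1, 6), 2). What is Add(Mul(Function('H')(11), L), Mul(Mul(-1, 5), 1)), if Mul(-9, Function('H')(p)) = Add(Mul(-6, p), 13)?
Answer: Rational(2552, 9) ≈ 283.56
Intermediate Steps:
Function('H')(p) = Add(Rational(-13, 9), Mul(Rational(2, 3), p)) (Function('H')(p) = Mul(Rational(-1, 9), Add(Mul(-6, p), 13)) = Mul(Rational(-1, 9), Add(13, Mul(-6, p))) = Add(Rational(-13, 9), Mul(Rational(2, 3), p)))
L = 49 (L = Pow(7, 2) = 49)
Add(Mul(Function('H')(11), L), Mul(Mul(-1, 5), 1)) = Add(Mul(Add(Rational(-13, 9), Mul(Rational(2, 3), 11)), 49), Mul(Mul(-1, 5), 1)) = Add(Mul(Add(Rational(-13, 9), Rational(22, 3)), 49), Mul(-5, 1)) = Add(Mul(Rational(53, 9), 49), -5) = Add(Rational(2597, 9), -5) = Rational(2552, 9)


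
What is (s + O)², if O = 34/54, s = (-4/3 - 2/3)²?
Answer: 15625/729 ≈ 21.433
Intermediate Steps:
s = 4 (s = (-4*⅓ - 2*⅓)² = (-4/3 - ⅔)² = (-2)² = 4)
O = 17/27 (O = 34*(1/54) = 17/27 ≈ 0.62963)
(s + O)² = (4 + 17/27)² = (125/27)² = 15625/729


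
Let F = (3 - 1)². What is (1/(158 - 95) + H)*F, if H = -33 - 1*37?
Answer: -17636/63 ≈ -279.94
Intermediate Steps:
H = -70 (H = -33 - 37 = -70)
F = 4 (F = 2² = 4)
(1/(158 - 95) + H)*F = (1/(158 - 95) - 70)*4 = (1/63 - 70)*4 = -4409/63*4 = -17636/63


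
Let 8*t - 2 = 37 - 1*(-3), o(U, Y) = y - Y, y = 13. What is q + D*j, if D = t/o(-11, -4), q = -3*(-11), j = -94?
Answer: 135/34 ≈ 3.9706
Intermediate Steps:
o(U, Y) = 13 - Y
q = 33
t = 21/4 (t = ¼ + (37 - 1*(-3))/8 = ¼ + (37 + 3)/8 = ¼ + (⅛)*40 = ¼ + 5 = 21/4 ≈ 5.2500)
D = 21/68 (D = 21/(4*(13 - 1*(-4))) = 21/(4*(13 + 4)) = (21/4)/17 = (21/4)*(1/17) = 21/68 ≈ 0.30882)
q + D*j = 33 + (21/68)*(-94) = 33 - 987/34 = 135/34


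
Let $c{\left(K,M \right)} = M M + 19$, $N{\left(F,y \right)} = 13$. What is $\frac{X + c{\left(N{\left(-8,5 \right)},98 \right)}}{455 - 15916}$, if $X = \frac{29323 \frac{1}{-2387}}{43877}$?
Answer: $- \frac{143979870322}{231328363277} \approx -0.62241$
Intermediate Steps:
$X = - \frac{4189}{14962057}$ ($X = 29323 \left(- \frac{1}{2387}\right) \frac{1}{43877} = \left(- \frac{4189}{341}\right) \frac{1}{43877} = - \frac{4189}{14962057} \approx -0.00027997$)
$c{\left(K,M \right)} = 19 + M^{2}$ ($c{\left(K,M \right)} = M^{2} + 19 = 19 + M^{2}$)
$\frac{X + c{\left(N{\left(-8,5 \right)},98 \right)}}{455 - 15916} = \frac{- \frac{4189}{14962057} + \left(19 + 98^{2}\right)}{455 - 15916} = \frac{- \frac{4189}{14962057} + \left(19 + 9604\right)}{-15461} = \left(- \frac{4189}{14962057} + 9623\right) \left(- \frac{1}{15461}\right) = \frac{143979870322}{14962057} \left(- \frac{1}{15461}\right) = - \frac{143979870322}{231328363277}$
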